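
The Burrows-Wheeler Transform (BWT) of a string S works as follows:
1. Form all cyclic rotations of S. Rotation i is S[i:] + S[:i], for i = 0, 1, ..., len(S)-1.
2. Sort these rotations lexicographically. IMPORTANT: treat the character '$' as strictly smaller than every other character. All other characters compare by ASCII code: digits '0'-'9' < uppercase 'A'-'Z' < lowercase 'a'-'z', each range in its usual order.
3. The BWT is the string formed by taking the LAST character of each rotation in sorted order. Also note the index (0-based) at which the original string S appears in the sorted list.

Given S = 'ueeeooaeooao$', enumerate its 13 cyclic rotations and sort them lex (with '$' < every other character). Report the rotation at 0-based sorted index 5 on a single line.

All 13 rotations (rotation i = S[i:]+S[:i]):
  rot[0] = ueeeooaeooao$
  rot[1] = eeeooaeooao$u
  rot[2] = eeooaeooao$ue
  rot[3] = eooaeooao$uee
  rot[4] = ooaeooao$ueee
  rot[5] = oaeooao$ueeeo
  rot[6] = aeooao$ueeeoo
  rot[7] = eooao$ueeeooa
  rot[8] = ooao$ueeeooae
  rot[9] = oao$ueeeooaeo
  rot[10] = ao$ueeeooaeoo
  rot[11] = o$ueeeooaeooa
  rot[12] = $ueeeooaeooao
Sorted (with $ < everything):
  sorted[0] = $ueeeooaeooao
  sorted[1] = aeooao$ueeeoo
  sorted[2] = ao$ueeeooaeoo
  sorted[3] = eeeooaeooao$u
  sorted[4] = eeooaeooao$ue
  sorted[5] = eooaeooao$uee
  sorted[6] = eooao$ueeeooa
  sorted[7] = o$ueeeooaeooa
  sorted[8] = oaeooao$ueeeo
  sorted[9] = oao$ueeeooaeo
  sorted[10] = ooaeooao$ueee
  sorted[11] = ooao$ueeeooae
  sorted[12] = ueeeooaeooao$
sorted[5] = eooaeooao$uee

Answer: eooaeooao$uee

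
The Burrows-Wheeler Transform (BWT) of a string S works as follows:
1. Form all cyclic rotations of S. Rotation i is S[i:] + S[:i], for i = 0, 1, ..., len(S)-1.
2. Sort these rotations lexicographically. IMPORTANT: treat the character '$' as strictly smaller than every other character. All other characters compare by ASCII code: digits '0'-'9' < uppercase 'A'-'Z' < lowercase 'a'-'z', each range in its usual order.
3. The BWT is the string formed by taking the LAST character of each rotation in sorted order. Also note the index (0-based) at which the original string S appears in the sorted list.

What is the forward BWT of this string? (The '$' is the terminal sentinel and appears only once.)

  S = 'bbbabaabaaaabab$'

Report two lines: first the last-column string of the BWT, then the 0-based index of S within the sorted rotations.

Answer: bbabababaaaaabb$
15

Derivation:
All 16 rotations (rotation i = S[i:]+S[:i]):
  rot[0] = bbbabaabaaaabab$
  rot[1] = bbabaabaaaabab$b
  rot[2] = babaabaaaabab$bb
  rot[3] = abaabaaaabab$bbb
  rot[4] = baabaaaabab$bbba
  rot[5] = aabaaaabab$bbbab
  rot[6] = abaaaabab$bbbaba
  rot[7] = baaaabab$bbbabaa
  rot[8] = aaaabab$bbbabaab
  rot[9] = aaabab$bbbabaaba
  rot[10] = aabab$bbbabaabaa
  rot[11] = abab$bbbabaabaaa
  rot[12] = bab$bbbabaabaaaa
  rot[13] = ab$bbbabaabaaaab
  rot[14] = b$bbbabaabaaaaba
  rot[15] = $bbbabaabaaaabab
Sorted (with $ < everything):
  sorted[0] = $bbbabaabaaaabab  (last char: 'b')
  sorted[1] = aaaabab$bbbabaab  (last char: 'b')
  sorted[2] = aaabab$bbbabaaba  (last char: 'a')
  sorted[3] = aabaaaabab$bbbab  (last char: 'b')
  sorted[4] = aabab$bbbabaabaa  (last char: 'a')
  sorted[5] = ab$bbbabaabaaaab  (last char: 'b')
  sorted[6] = abaaaabab$bbbaba  (last char: 'a')
  sorted[7] = abaabaaaabab$bbb  (last char: 'b')
  sorted[8] = abab$bbbabaabaaa  (last char: 'a')
  sorted[9] = b$bbbabaabaaaaba  (last char: 'a')
  sorted[10] = baaaabab$bbbabaa  (last char: 'a')
  sorted[11] = baabaaaabab$bbba  (last char: 'a')
  sorted[12] = bab$bbbabaabaaaa  (last char: 'a')
  sorted[13] = babaabaaaabab$bb  (last char: 'b')
  sorted[14] = bbabaabaaaabab$b  (last char: 'b')
  sorted[15] = bbbabaabaaaabab$  (last char: '$')
Last column: bbabababaaaaabb$
Original string S is at sorted index 15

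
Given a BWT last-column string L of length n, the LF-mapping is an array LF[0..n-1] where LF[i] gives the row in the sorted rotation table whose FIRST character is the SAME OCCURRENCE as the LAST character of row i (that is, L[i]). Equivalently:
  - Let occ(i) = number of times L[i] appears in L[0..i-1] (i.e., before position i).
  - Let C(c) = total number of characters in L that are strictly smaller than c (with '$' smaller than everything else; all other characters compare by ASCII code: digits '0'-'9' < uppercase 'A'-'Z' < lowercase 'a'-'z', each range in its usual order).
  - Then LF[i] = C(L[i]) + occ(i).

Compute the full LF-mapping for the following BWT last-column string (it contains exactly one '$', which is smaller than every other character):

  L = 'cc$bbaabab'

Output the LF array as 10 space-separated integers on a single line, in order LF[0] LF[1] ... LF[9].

Answer: 8 9 0 4 5 1 2 6 3 7

Derivation:
Char counts: '$':1, 'a':3, 'b':4, 'c':2
C (first-col start): C('$')=0, C('a')=1, C('b')=4, C('c')=8
L[0]='c': occ=0, LF[0]=C('c')+0=8+0=8
L[1]='c': occ=1, LF[1]=C('c')+1=8+1=9
L[2]='$': occ=0, LF[2]=C('$')+0=0+0=0
L[3]='b': occ=0, LF[3]=C('b')+0=4+0=4
L[4]='b': occ=1, LF[4]=C('b')+1=4+1=5
L[5]='a': occ=0, LF[5]=C('a')+0=1+0=1
L[6]='a': occ=1, LF[6]=C('a')+1=1+1=2
L[7]='b': occ=2, LF[7]=C('b')+2=4+2=6
L[8]='a': occ=2, LF[8]=C('a')+2=1+2=3
L[9]='b': occ=3, LF[9]=C('b')+3=4+3=7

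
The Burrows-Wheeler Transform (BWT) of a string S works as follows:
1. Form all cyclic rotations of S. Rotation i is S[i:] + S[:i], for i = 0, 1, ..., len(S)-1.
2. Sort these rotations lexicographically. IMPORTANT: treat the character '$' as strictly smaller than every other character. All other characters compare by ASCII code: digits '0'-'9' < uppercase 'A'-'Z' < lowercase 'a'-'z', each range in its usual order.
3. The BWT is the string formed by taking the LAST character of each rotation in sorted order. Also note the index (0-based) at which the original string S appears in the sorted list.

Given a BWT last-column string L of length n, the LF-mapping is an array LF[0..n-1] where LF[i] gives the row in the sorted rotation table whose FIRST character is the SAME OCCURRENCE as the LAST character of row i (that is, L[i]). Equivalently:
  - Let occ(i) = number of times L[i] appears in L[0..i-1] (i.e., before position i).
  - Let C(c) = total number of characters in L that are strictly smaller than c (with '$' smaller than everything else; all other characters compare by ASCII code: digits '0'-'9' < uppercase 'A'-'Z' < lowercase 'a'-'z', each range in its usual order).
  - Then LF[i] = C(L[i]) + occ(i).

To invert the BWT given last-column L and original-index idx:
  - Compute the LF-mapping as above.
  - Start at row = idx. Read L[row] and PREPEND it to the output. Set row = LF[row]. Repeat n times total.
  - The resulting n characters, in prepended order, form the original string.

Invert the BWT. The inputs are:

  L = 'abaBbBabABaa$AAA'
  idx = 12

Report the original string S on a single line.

Answer: aaaBBAbAbBaAbAa$

Derivation:
LF mapping: 8 13 9 5 14 6 10 15 1 7 11 12 0 2 3 4
Walk LF starting at row 12, prepending L[row]:
  step 1: row=12, L[12]='$', prepend. Next row=LF[12]=0
  step 2: row=0, L[0]='a', prepend. Next row=LF[0]=8
  step 3: row=8, L[8]='A', prepend. Next row=LF[8]=1
  step 4: row=1, L[1]='b', prepend. Next row=LF[1]=13
  step 5: row=13, L[13]='A', prepend. Next row=LF[13]=2
  step 6: row=2, L[2]='a', prepend. Next row=LF[2]=9
  step 7: row=9, L[9]='B', prepend. Next row=LF[9]=7
  step 8: row=7, L[7]='b', prepend. Next row=LF[7]=15
  step 9: row=15, L[15]='A', prepend. Next row=LF[15]=4
  step 10: row=4, L[4]='b', prepend. Next row=LF[4]=14
  step 11: row=14, L[14]='A', prepend. Next row=LF[14]=3
  step 12: row=3, L[3]='B', prepend. Next row=LF[3]=5
  step 13: row=5, L[5]='B', prepend. Next row=LF[5]=6
  step 14: row=6, L[6]='a', prepend. Next row=LF[6]=10
  step 15: row=10, L[10]='a', prepend. Next row=LF[10]=11
  step 16: row=11, L[11]='a', prepend. Next row=LF[11]=12
Reversed output: aaaBBAbAbBaAbAa$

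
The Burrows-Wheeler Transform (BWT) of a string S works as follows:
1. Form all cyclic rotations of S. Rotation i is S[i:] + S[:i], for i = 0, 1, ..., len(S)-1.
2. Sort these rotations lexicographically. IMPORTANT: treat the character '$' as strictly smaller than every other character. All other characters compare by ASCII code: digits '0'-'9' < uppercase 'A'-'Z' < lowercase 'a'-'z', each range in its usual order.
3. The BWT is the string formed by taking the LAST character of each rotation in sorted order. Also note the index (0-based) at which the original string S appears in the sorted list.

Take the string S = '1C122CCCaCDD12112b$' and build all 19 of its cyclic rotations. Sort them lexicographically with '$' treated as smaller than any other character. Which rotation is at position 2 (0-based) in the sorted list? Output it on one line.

All 19 rotations (rotation i = S[i:]+S[:i]):
  rot[0] = 1C122CCCaCDD12112b$
  rot[1] = C122CCCaCDD12112b$1
  rot[2] = 122CCCaCDD12112b$1C
  rot[3] = 22CCCaCDD12112b$1C1
  rot[4] = 2CCCaCDD12112b$1C12
  rot[5] = CCCaCDD12112b$1C122
  rot[6] = CCaCDD12112b$1C122C
  rot[7] = CaCDD12112b$1C122CC
  rot[8] = aCDD12112b$1C122CCC
  rot[9] = CDD12112b$1C122CCCa
  rot[10] = DD12112b$1C122CCCaC
  rot[11] = D12112b$1C122CCCaCD
  rot[12] = 12112b$1C122CCCaCDD
  rot[13] = 2112b$1C122CCCaCDD1
  rot[14] = 112b$1C122CCCaCDD12
  rot[15] = 12b$1C122CCCaCDD121
  rot[16] = 2b$1C122CCCaCDD1211
  rot[17] = b$1C122CCCaCDD12112
  rot[18] = $1C122CCCaCDD12112b
Sorted (with $ < everything):
  sorted[0] = $1C122CCCaCDD12112b
  sorted[1] = 112b$1C122CCCaCDD12
  sorted[2] = 12112b$1C122CCCaCDD
  sorted[3] = 122CCCaCDD12112b$1C
  sorted[4] = 12b$1C122CCCaCDD121
  sorted[5] = 1C122CCCaCDD12112b$
  sorted[6] = 2112b$1C122CCCaCDD1
  sorted[7] = 22CCCaCDD12112b$1C1
  sorted[8] = 2CCCaCDD12112b$1C12
  sorted[9] = 2b$1C122CCCaCDD1211
  sorted[10] = C122CCCaCDD12112b$1
  sorted[11] = CCCaCDD12112b$1C122
  sorted[12] = CCaCDD12112b$1C122C
  sorted[13] = CDD12112b$1C122CCCa
  sorted[14] = CaCDD12112b$1C122CC
  sorted[15] = D12112b$1C122CCCaCD
  sorted[16] = DD12112b$1C122CCCaC
  sorted[17] = aCDD12112b$1C122CCC
  sorted[18] = b$1C122CCCaCDD12112
sorted[2] = 12112b$1C122CCCaCDD

Answer: 12112b$1C122CCCaCDD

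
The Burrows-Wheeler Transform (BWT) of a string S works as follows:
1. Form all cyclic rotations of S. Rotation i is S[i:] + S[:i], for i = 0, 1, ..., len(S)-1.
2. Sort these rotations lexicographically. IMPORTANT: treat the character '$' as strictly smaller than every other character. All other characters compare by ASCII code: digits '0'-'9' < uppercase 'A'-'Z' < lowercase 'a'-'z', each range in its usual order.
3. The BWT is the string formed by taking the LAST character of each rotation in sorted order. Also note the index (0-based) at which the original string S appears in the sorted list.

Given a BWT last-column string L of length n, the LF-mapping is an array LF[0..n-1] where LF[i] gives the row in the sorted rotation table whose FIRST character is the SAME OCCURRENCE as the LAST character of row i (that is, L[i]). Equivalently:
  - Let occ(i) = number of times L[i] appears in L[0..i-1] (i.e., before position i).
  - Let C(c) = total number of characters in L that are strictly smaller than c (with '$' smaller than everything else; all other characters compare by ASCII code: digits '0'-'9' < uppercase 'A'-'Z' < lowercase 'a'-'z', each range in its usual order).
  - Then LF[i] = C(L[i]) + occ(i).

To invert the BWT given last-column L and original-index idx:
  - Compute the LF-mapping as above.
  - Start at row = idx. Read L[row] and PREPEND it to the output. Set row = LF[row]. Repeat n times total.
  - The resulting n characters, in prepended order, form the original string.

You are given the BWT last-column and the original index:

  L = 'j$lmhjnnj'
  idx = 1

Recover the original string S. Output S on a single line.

Answer: hjnnmjlj$

Derivation:
LF mapping: 2 0 5 6 1 3 7 8 4
Walk LF starting at row 1, prepending L[row]:
  step 1: row=1, L[1]='$', prepend. Next row=LF[1]=0
  step 2: row=0, L[0]='j', prepend. Next row=LF[0]=2
  step 3: row=2, L[2]='l', prepend. Next row=LF[2]=5
  step 4: row=5, L[5]='j', prepend. Next row=LF[5]=3
  step 5: row=3, L[3]='m', prepend. Next row=LF[3]=6
  step 6: row=6, L[6]='n', prepend. Next row=LF[6]=7
  step 7: row=7, L[7]='n', prepend. Next row=LF[7]=8
  step 8: row=8, L[8]='j', prepend. Next row=LF[8]=4
  step 9: row=4, L[4]='h', prepend. Next row=LF[4]=1
Reversed output: hjnnmjlj$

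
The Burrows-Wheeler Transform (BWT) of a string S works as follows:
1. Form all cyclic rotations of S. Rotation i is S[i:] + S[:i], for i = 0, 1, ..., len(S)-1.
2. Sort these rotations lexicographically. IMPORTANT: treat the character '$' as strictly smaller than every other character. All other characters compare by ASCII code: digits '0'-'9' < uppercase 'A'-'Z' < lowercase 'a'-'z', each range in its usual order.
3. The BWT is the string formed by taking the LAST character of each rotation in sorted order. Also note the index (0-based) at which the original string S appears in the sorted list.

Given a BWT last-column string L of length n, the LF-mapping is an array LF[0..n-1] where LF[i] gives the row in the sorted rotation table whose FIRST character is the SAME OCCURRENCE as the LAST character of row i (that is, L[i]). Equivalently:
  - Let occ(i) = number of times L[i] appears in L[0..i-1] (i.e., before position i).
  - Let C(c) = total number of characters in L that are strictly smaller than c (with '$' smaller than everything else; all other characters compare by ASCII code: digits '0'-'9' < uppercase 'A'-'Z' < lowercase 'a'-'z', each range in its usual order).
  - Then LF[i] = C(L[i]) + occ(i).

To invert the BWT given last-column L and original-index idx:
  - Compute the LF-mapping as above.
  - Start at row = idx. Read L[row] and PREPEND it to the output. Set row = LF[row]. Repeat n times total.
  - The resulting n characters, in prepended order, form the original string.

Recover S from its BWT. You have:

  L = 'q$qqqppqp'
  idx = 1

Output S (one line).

LF mapping: 4 0 5 6 7 1 2 8 3
Walk LF starting at row 1, prepending L[row]:
  step 1: row=1, L[1]='$', prepend. Next row=LF[1]=0
  step 2: row=0, L[0]='q', prepend. Next row=LF[0]=4
  step 3: row=4, L[4]='q', prepend. Next row=LF[4]=7
  step 4: row=7, L[7]='q', prepend. Next row=LF[7]=8
  step 5: row=8, L[8]='p', prepend. Next row=LF[8]=3
  step 6: row=3, L[3]='q', prepend. Next row=LF[3]=6
  step 7: row=6, L[6]='p', prepend. Next row=LF[6]=2
  step 8: row=2, L[2]='q', prepend. Next row=LF[2]=5
  step 9: row=5, L[5]='p', prepend. Next row=LF[5]=1
Reversed output: pqpqpqqq$

Answer: pqpqpqqq$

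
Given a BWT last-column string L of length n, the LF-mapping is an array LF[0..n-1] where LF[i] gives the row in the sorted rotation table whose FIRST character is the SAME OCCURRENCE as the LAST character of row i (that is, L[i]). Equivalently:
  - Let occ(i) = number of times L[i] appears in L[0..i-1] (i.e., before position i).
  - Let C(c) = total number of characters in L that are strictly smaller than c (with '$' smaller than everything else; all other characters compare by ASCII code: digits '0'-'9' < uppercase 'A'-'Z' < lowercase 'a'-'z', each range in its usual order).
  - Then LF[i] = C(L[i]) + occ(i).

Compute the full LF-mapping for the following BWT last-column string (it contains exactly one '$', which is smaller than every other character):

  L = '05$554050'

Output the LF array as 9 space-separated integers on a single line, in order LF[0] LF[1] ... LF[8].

Char counts: '$':1, '0':3, '4':1, '5':4
C (first-col start): C('$')=0, C('0')=1, C('4')=4, C('5')=5
L[0]='0': occ=0, LF[0]=C('0')+0=1+0=1
L[1]='5': occ=0, LF[1]=C('5')+0=5+0=5
L[2]='$': occ=0, LF[2]=C('$')+0=0+0=0
L[3]='5': occ=1, LF[3]=C('5')+1=5+1=6
L[4]='5': occ=2, LF[4]=C('5')+2=5+2=7
L[5]='4': occ=0, LF[5]=C('4')+0=4+0=4
L[6]='0': occ=1, LF[6]=C('0')+1=1+1=2
L[7]='5': occ=3, LF[7]=C('5')+3=5+3=8
L[8]='0': occ=2, LF[8]=C('0')+2=1+2=3

Answer: 1 5 0 6 7 4 2 8 3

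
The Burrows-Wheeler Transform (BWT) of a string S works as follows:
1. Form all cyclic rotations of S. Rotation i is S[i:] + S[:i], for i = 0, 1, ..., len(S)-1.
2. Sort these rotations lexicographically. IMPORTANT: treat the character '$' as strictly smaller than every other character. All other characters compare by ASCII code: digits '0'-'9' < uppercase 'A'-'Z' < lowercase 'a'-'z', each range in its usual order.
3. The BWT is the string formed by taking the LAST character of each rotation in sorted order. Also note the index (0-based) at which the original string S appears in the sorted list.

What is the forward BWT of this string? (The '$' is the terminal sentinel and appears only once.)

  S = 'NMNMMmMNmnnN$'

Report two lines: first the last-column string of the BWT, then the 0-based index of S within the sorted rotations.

Answer: NNNmMnM$MMNnm
7

Derivation:
All 13 rotations (rotation i = S[i:]+S[:i]):
  rot[0] = NMNMMmMNmnnN$
  rot[1] = MNMMmMNmnnN$N
  rot[2] = NMMmMNmnnN$NM
  rot[3] = MMmMNmnnN$NMN
  rot[4] = MmMNmnnN$NMNM
  rot[5] = mMNmnnN$NMNMM
  rot[6] = MNmnnN$NMNMMm
  rot[7] = NmnnN$NMNMMmM
  rot[8] = mnnN$NMNMMmMN
  rot[9] = nnN$NMNMMmMNm
  rot[10] = nN$NMNMMmMNmn
  rot[11] = N$NMNMMmMNmnn
  rot[12] = $NMNMMmMNmnnN
Sorted (with $ < everything):
  sorted[0] = $NMNMMmMNmnnN  (last char: 'N')
  sorted[1] = MMmMNmnnN$NMN  (last char: 'N')
  sorted[2] = MNMMmMNmnnN$N  (last char: 'N')
  sorted[3] = MNmnnN$NMNMMm  (last char: 'm')
  sorted[4] = MmMNmnnN$NMNM  (last char: 'M')
  sorted[5] = N$NMNMMmMNmnn  (last char: 'n')
  sorted[6] = NMMmMNmnnN$NM  (last char: 'M')
  sorted[7] = NMNMMmMNmnnN$  (last char: '$')
  sorted[8] = NmnnN$NMNMMmM  (last char: 'M')
  sorted[9] = mMNmnnN$NMNMM  (last char: 'M')
  sorted[10] = mnnN$NMNMMmMN  (last char: 'N')
  sorted[11] = nN$NMNMMmMNmn  (last char: 'n')
  sorted[12] = nnN$NMNMMmMNm  (last char: 'm')
Last column: NNNmMnM$MMNnm
Original string S is at sorted index 7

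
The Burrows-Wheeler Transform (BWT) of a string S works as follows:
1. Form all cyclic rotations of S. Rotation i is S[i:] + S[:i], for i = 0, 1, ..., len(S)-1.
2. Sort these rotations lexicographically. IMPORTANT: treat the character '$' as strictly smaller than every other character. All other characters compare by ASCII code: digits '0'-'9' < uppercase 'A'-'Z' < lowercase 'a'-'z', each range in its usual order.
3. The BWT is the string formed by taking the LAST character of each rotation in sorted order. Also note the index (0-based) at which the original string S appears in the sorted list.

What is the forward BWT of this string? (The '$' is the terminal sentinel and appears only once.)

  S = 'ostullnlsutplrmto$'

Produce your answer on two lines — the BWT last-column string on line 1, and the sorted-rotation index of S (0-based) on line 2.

Answer: oulpnrlt$tlolmusts
8

Derivation:
All 18 rotations (rotation i = S[i:]+S[:i]):
  rot[0] = ostullnlsutplrmto$
  rot[1] = stullnlsutplrmto$o
  rot[2] = tullnlsutplrmto$os
  rot[3] = ullnlsutplrmto$ost
  rot[4] = llnlsutplrmto$ostu
  rot[5] = lnlsutplrmto$ostul
  rot[6] = nlsutplrmto$ostull
  rot[7] = lsutplrmto$ostulln
  rot[8] = sutplrmto$ostullnl
  rot[9] = utplrmto$ostullnls
  rot[10] = tplrmto$ostullnlsu
  rot[11] = plrmto$ostullnlsut
  rot[12] = lrmto$ostullnlsutp
  rot[13] = rmto$ostullnlsutpl
  rot[14] = mto$ostullnlsutplr
  rot[15] = to$ostullnlsutplrm
  rot[16] = o$ostullnlsutplrmt
  rot[17] = $ostullnlsutplrmto
Sorted (with $ < everything):
  sorted[0] = $ostullnlsutplrmto  (last char: 'o')
  sorted[1] = llnlsutplrmto$ostu  (last char: 'u')
  sorted[2] = lnlsutplrmto$ostul  (last char: 'l')
  sorted[3] = lrmto$ostullnlsutp  (last char: 'p')
  sorted[4] = lsutplrmto$ostulln  (last char: 'n')
  sorted[5] = mto$ostullnlsutplr  (last char: 'r')
  sorted[6] = nlsutplrmto$ostull  (last char: 'l')
  sorted[7] = o$ostullnlsutplrmt  (last char: 't')
  sorted[8] = ostullnlsutplrmto$  (last char: '$')
  sorted[9] = plrmto$ostullnlsut  (last char: 't')
  sorted[10] = rmto$ostullnlsutpl  (last char: 'l')
  sorted[11] = stullnlsutplrmto$o  (last char: 'o')
  sorted[12] = sutplrmto$ostullnl  (last char: 'l')
  sorted[13] = to$ostullnlsutplrm  (last char: 'm')
  sorted[14] = tplrmto$ostullnlsu  (last char: 'u')
  sorted[15] = tullnlsutplrmto$os  (last char: 's')
  sorted[16] = ullnlsutplrmto$ost  (last char: 't')
  sorted[17] = utplrmto$ostullnls  (last char: 's')
Last column: oulpnrlt$tlolmusts
Original string S is at sorted index 8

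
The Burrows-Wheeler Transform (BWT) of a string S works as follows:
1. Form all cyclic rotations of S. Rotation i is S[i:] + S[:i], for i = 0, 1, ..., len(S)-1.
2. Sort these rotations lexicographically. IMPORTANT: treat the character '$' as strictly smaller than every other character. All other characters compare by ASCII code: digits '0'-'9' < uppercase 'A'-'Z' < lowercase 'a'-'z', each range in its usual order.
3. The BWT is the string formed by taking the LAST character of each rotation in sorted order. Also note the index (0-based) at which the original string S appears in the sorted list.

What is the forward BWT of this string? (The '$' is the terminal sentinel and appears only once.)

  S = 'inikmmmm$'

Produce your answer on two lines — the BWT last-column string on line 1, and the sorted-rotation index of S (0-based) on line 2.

Answer: mn$immmki
2

Derivation:
All 9 rotations (rotation i = S[i:]+S[:i]):
  rot[0] = inikmmmm$
  rot[1] = nikmmmm$i
  rot[2] = ikmmmm$in
  rot[3] = kmmmm$ini
  rot[4] = mmmm$inik
  rot[5] = mmm$inikm
  rot[6] = mm$inikmm
  rot[7] = m$inikmmm
  rot[8] = $inikmmmm
Sorted (with $ < everything):
  sorted[0] = $inikmmmm  (last char: 'm')
  sorted[1] = ikmmmm$in  (last char: 'n')
  sorted[2] = inikmmmm$  (last char: '$')
  sorted[3] = kmmmm$ini  (last char: 'i')
  sorted[4] = m$inikmmm  (last char: 'm')
  sorted[5] = mm$inikmm  (last char: 'm')
  sorted[6] = mmm$inikm  (last char: 'm')
  sorted[7] = mmmm$inik  (last char: 'k')
  sorted[8] = nikmmmm$i  (last char: 'i')
Last column: mn$immmki
Original string S is at sorted index 2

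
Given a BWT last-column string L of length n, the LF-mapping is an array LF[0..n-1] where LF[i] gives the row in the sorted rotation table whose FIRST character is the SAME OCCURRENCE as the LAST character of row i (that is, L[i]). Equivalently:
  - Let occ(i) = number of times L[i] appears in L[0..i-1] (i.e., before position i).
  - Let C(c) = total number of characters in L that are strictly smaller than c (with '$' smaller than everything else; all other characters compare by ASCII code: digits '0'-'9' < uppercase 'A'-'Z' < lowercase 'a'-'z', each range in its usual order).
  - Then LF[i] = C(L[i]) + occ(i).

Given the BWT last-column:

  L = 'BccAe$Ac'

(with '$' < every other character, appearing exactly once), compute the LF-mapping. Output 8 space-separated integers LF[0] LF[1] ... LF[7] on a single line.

Char counts: '$':1, 'A':2, 'B':1, 'c':3, 'e':1
C (first-col start): C('$')=0, C('A')=1, C('B')=3, C('c')=4, C('e')=7
L[0]='B': occ=0, LF[0]=C('B')+0=3+0=3
L[1]='c': occ=0, LF[1]=C('c')+0=4+0=4
L[2]='c': occ=1, LF[2]=C('c')+1=4+1=5
L[3]='A': occ=0, LF[3]=C('A')+0=1+0=1
L[4]='e': occ=0, LF[4]=C('e')+0=7+0=7
L[5]='$': occ=0, LF[5]=C('$')+0=0+0=0
L[6]='A': occ=1, LF[6]=C('A')+1=1+1=2
L[7]='c': occ=2, LF[7]=C('c')+2=4+2=6

Answer: 3 4 5 1 7 0 2 6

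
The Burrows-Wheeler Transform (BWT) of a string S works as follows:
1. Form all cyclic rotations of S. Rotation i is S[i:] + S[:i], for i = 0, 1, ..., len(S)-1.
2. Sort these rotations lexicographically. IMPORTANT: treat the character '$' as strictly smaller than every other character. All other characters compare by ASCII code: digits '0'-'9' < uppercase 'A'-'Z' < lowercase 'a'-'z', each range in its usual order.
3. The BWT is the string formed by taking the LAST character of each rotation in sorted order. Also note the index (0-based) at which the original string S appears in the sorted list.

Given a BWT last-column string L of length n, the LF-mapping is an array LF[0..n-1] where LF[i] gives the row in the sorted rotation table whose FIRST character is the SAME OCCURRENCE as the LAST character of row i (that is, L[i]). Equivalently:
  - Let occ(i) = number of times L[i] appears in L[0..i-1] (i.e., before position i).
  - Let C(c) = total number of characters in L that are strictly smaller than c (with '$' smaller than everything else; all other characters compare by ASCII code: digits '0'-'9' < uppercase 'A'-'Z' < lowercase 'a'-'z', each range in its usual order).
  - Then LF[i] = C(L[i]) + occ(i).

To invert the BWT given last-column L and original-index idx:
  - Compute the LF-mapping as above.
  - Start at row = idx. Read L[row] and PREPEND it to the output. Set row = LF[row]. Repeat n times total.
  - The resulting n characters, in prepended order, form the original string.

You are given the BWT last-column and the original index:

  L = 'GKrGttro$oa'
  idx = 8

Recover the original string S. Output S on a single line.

LF mapping: 1 3 7 2 9 10 8 5 0 6 4
Walk LF starting at row 8, prepending L[row]:
  step 1: row=8, L[8]='$', prepend. Next row=LF[8]=0
  step 2: row=0, L[0]='G', prepend. Next row=LF[0]=1
  step 3: row=1, L[1]='K', prepend. Next row=LF[1]=3
  step 4: row=3, L[3]='G', prepend. Next row=LF[3]=2
  step 5: row=2, L[2]='r', prepend. Next row=LF[2]=7
  step 6: row=7, L[7]='o', prepend. Next row=LF[7]=5
  step 7: row=5, L[5]='t', prepend. Next row=LF[5]=10
  step 8: row=10, L[10]='a', prepend. Next row=LF[10]=4
  step 9: row=4, L[4]='t', prepend. Next row=LF[4]=9
  step 10: row=9, L[9]='o', prepend. Next row=LF[9]=6
  step 11: row=6, L[6]='r', prepend. Next row=LF[6]=8
Reversed output: rotatorGKG$

Answer: rotatorGKG$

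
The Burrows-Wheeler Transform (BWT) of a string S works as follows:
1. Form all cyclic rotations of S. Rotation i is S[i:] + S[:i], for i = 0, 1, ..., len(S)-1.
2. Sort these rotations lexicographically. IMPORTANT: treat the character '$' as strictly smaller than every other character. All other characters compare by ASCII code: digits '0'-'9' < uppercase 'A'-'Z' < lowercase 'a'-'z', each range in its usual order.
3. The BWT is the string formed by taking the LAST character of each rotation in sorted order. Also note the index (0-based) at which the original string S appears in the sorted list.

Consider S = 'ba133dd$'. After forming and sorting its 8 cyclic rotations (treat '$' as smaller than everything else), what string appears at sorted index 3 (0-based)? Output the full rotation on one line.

All 8 rotations (rotation i = S[i:]+S[:i]):
  rot[0] = ba133dd$
  rot[1] = a133dd$b
  rot[2] = 133dd$ba
  rot[3] = 33dd$ba1
  rot[4] = 3dd$ba13
  rot[5] = dd$ba133
  rot[6] = d$ba133d
  rot[7] = $ba133dd
Sorted (with $ < everything):
  sorted[0] = $ba133dd
  sorted[1] = 133dd$ba
  sorted[2] = 33dd$ba1
  sorted[3] = 3dd$ba13
  sorted[4] = a133dd$b
  sorted[5] = ba133dd$
  sorted[6] = d$ba133d
  sorted[7] = dd$ba133
sorted[3] = 3dd$ba13

Answer: 3dd$ba13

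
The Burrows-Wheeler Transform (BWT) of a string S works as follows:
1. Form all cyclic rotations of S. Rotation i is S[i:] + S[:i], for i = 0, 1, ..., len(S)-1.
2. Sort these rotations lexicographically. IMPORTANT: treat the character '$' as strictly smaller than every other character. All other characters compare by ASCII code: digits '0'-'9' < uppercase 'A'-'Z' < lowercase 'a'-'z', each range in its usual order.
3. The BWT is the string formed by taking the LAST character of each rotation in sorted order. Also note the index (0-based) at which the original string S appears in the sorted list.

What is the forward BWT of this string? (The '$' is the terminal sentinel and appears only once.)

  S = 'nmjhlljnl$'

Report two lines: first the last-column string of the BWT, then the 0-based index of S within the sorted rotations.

All 10 rotations (rotation i = S[i:]+S[:i]):
  rot[0] = nmjhlljnl$
  rot[1] = mjhlljnl$n
  rot[2] = jhlljnl$nm
  rot[3] = hlljnl$nmj
  rot[4] = lljnl$nmjh
  rot[5] = ljnl$nmjhl
  rot[6] = jnl$nmjhll
  rot[7] = nl$nmjhllj
  rot[8] = l$nmjhlljn
  rot[9] = $nmjhlljnl
Sorted (with $ < everything):
  sorted[0] = $nmjhlljnl  (last char: 'l')
  sorted[1] = hlljnl$nmj  (last char: 'j')
  sorted[2] = jhlljnl$nm  (last char: 'm')
  sorted[3] = jnl$nmjhll  (last char: 'l')
  sorted[4] = l$nmjhlljn  (last char: 'n')
  sorted[5] = ljnl$nmjhl  (last char: 'l')
  sorted[6] = lljnl$nmjh  (last char: 'h')
  sorted[7] = mjhlljnl$n  (last char: 'n')
  sorted[8] = nl$nmjhllj  (last char: 'j')
  sorted[9] = nmjhlljnl$  (last char: '$')
Last column: ljmlnlhnj$
Original string S is at sorted index 9

Answer: ljmlnlhnj$
9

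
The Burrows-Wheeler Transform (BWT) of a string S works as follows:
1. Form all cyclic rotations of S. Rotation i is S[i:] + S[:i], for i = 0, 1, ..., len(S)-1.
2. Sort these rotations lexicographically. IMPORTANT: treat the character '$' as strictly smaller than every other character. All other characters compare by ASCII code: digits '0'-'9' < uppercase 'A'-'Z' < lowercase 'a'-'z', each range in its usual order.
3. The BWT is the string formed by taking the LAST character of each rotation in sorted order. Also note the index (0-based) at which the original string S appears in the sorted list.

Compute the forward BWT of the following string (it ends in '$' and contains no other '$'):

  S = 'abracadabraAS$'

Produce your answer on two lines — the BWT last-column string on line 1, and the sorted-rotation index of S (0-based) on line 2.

Answer: SaArd$rcaaaabb
5

Derivation:
All 14 rotations (rotation i = S[i:]+S[:i]):
  rot[0] = abracadabraAS$
  rot[1] = bracadabraAS$a
  rot[2] = racadabraAS$ab
  rot[3] = acadabraAS$abr
  rot[4] = cadabraAS$abra
  rot[5] = adabraAS$abrac
  rot[6] = dabraAS$abraca
  rot[7] = abraAS$abracad
  rot[8] = braAS$abracada
  rot[9] = raAS$abracadab
  rot[10] = aAS$abracadabr
  rot[11] = AS$abracadabra
  rot[12] = S$abracadabraA
  rot[13] = $abracadabraAS
Sorted (with $ < everything):
  sorted[0] = $abracadabraAS  (last char: 'S')
  sorted[1] = AS$abracadabra  (last char: 'a')
  sorted[2] = S$abracadabraA  (last char: 'A')
  sorted[3] = aAS$abracadabr  (last char: 'r')
  sorted[4] = abraAS$abracad  (last char: 'd')
  sorted[5] = abracadabraAS$  (last char: '$')
  sorted[6] = acadabraAS$abr  (last char: 'r')
  sorted[7] = adabraAS$abrac  (last char: 'c')
  sorted[8] = braAS$abracada  (last char: 'a')
  sorted[9] = bracadabraAS$a  (last char: 'a')
  sorted[10] = cadabraAS$abra  (last char: 'a')
  sorted[11] = dabraAS$abraca  (last char: 'a')
  sorted[12] = raAS$abracadab  (last char: 'b')
  sorted[13] = racadabraAS$ab  (last char: 'b')
Last column: SaArd$rcaaaabb
Original string S is at sorted index 5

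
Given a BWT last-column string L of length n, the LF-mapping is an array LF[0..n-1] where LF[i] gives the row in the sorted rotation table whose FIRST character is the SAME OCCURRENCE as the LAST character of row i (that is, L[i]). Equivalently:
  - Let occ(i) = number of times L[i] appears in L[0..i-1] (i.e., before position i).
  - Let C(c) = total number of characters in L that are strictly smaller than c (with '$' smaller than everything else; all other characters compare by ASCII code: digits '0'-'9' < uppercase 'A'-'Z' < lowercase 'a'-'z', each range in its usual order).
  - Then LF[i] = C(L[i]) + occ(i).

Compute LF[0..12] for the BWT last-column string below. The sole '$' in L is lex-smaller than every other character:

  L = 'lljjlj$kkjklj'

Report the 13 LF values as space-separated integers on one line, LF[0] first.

Answer: 9 10 1 2 11 3 0 6 7 4 8 12 5

Derivation:
Char counts: '$':1, 'j':5, 'k':3, 'l':4
C (first-col start): C('$')=0, C('j')=1, C('k')=6, C('l')=9
L[0]='l': occ=0, LF[0]=C('l')+0=9+0=9
L[1]='l': occ=1, LF[1]=C('l')+1=9+1=10
L[2]='j': occ=0, LF[2]=C('j')+0=1+0=1
L[3]='j': occ=1, LF[3]=C('j')+1=1+1=2
L[4]='l': occ=2, LF[4]=C('l')+2=9+2=11
L[5]='j': occ=2, LF[5]=C('j')+2=1+2=3
L[6]='$': occ=0, LF[6]=C('$')+0=0+0=0
L[7]='k': occ=0, LF[7]=C('k')+0=6+0=6
L[8]='k': occ=1, LF[8]=C('k')+1=6+1=7
L[9]='j': occ=3, LF[9]=C('j')+3=1+3=4
L[10]='k': occ=2, LF[10]=C('k')+2=6+2=8
L[11]='l': occ=3, LF[11]=C('l')+3=9+3=12
L[12]='j': occ=4, LF[12]=C('j')+4=1+4=5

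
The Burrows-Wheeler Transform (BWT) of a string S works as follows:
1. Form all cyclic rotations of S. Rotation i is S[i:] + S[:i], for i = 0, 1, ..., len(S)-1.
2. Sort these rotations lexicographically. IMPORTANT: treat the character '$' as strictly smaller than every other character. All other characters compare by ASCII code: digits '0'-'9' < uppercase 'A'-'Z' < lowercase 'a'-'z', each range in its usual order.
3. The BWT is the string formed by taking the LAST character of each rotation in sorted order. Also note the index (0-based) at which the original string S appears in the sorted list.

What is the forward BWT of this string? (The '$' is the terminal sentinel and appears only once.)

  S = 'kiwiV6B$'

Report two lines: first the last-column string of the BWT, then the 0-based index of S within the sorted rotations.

All 8 rotations (rotation i = S[i:]+S[:i]):
  rot[0] = kiwiV6B$
  rot[1] = iwiV6B$k
  rot[2] = wiV6B$ki
  rot[3] = iV6B$kiw
  rot[4] = V6B$kiwi
  rot[5] = 6B$kiwiV
  rot[6] = B$kiwiV6
  rot[7] = $kiwiV6B
Sorted (with $ < everything):
  sorted[0] = $kiwiV6B  (last char: 'B')
  sorted[1] = 6B$kiwiV  (last char: 'V')
  sorted[2] = B$kiwiV6  (last char: '6')
  sorted[3] = V6B$kiwi  (last char: 'i')
  sorted[4] = iV6B$kiw  (last char: 'w')
  sorted[5] = iwiV6B$k  (last char: 'k')
  sorted[6] = kiwiV6B$  (last char: '$')
  sorted[7] = wiV6B$ki  (last char: 'i')
Last column: BV6iwk$i
Original string S is at sorted index 6

Answer: BV6iwk$i
6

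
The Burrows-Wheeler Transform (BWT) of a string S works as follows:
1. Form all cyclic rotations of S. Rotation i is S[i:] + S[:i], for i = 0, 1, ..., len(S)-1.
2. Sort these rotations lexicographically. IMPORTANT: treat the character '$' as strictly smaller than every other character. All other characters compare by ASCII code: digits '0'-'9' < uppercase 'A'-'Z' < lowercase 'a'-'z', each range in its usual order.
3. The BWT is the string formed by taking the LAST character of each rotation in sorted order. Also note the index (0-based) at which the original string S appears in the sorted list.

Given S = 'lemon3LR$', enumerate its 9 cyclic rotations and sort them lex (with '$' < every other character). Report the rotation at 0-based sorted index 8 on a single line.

All 9 rotations (rotation i = S[i:]+S[:i]):
  rot[0] = lemon3LR$
  rot[1] = emon3LR$l
  rot[2] = mon3LR$le
  rot[3] = on3LR$lem
  rot[4] = n3LR$lemo
  rot[5] = 3LR$lemon
  rot[6] = LR$lemon3
  rot[7] = R$lemon3L
  rot[8] = $lemon3LR
Sorted (with $ < everything):
  sorted[0] = $lemon3LR
  sorted[1] = 3LR$lemon
  sorted[2] = LR$lemon3
  sorted[3] = R$lemon3L
  sorted[4] = emon3LR$l
  sorted[5] = lemon3LR$
  sorted[6] = mon3LR$le
  sorted[7] = n3LR$lemo
  sorted[8] = on3LR$lem
sorted[8] = on3LR$lem

Answer: on3LR$lem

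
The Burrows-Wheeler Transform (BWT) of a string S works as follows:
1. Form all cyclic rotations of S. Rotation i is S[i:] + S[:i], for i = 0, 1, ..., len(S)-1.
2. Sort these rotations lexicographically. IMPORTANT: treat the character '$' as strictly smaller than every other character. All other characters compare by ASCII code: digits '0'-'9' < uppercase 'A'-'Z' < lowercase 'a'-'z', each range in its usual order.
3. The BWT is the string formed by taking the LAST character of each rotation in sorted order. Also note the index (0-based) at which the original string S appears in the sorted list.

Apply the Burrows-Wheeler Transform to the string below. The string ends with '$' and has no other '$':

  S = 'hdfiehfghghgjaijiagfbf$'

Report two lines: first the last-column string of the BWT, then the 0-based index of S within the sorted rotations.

All 23 rotations (rotation i = S[i:]+S[:i]):
  rot[0] = hdfiehfghghgjaijiagfbf$
  rot[1] = dfiehfghghgjaijiagfbf$h
  rot[2] = fiehfghghgjaijiagfbf$hd
  rot[3] = iehfghghgjaijiagfbf$hdf
  rot[4] = ehfghghgjaijiagfbf$hdfi
  rot[5] = hfghghgjaijiagfbf$hdfie
  rot[6] = fghghgjaijiagfbf$hdfieh
  rot[7] = ghghgjaijiagfbf$hdfiehf
  rot[8] = hghgjaijiagfbf$hdfiehfg
  rot[9] = ghgjaijiagfbf$hdfiehfgh
  rot[10] = hgjaijiagfbf$hdfiehfghg
  rot[11] = gjaijiagfbf$hdfiehfghgh
  rot[12] = jaijiagfbf$hdfiehfghghg
  rot[13] = aijiagfbf$hdfiehfghghgj
  rot[14] = ijiagfbf$hdfiehfghghgja
  rot[15] = jiagfbf$hdfiehfghghgjai
  rot[16] = iagfbf$hdfiehfghghgjaij
  rot[17] = agfbf$hdfiehfghghgjaiji
  rot[18] = gfbf$hdfiehfghghgjaijia
  rot[19] = fbf$hdfiehfghghgjaijiag
  rot[20] = bf$hdfiehfghghgjaijiagf
  rot[21] = f$hdfiehfghghgjaijiagfb
  rot[22] = $hdfiehfghghgjaijiagfbf
Sorted (with $ < everything):
  sorted[0] = $hdfiehfghghgjaijiagfbf  (last char: 'f')
  sorted[1] = agfbf$hdfiehfghghgjaiji  (last char: 'i')
  sorted[2] = aijiagfbf$hdfiehfghghgj  (last char: 'j')
  sorted[3] = bf$hdfiehfghghgjaijiagf  (last char: 'f')
  sorted[4] = dfiehfghghgjaijiagfbf$h  (last char: 'h')
  sorted[5] = ehfghghgjaijiagfbf$hdfi  (last char: 'i')
  sorted[6] = f$hdfiehfghghgjaijiagfb  (last char: 'b')
  sorted[7] = fbf$hdfiehfghghgjaijiag  (last char: 'g')
  sorted[8] = fghghgjaijiagfbf$hdfieh  (last char: 'h')
  sorted[9] = fiehfghghgjaijiagfbf$hd  (last char: 'd')
  sorted[10] = gfbf$hdfiehfghghgjaijia  (last char: 'a')
  sorted[11] = ghghgjaijiagfbf$hdfiehf  (last char: 'f')
  sorted[12] = ghgjaijiagfbf$hdfiehfgh  (last char: 'h')
  sorted[13] = gjaijiagfbf$hdfiehfghgh  (last char: 'h')
  sorted[14] = hdfiehfghghgjaijiagfbf$  (last char: '$')
  sorted[15] = hfghghgjaijiagfbf$hdfie  (last char: 'e')
  sorted[16] = hghgjaijiagfbf$hdfiehfg  (last char: 'g')
  sorted[17] = hgjaijiagfbf$hdfiehfghg  (last char: 'g')
  sorted[18] = iagfbf$hdfiehfghghgjaij  (last char: 'j')
  sorted[19] = iehfghghgjaijiagfbf$hdf  (last char: 'f')
  sorted[20] = ijiagfbf$hdfiehfghghgja  (last char: 'a')
  sorted[21] = jaijiagfbf$hdfiehfghghg  (last char: 'g')
  sorted[22] = jiagfbf$hdfiehfghghgjai  (last char: 'i')
Last column: fijfhibghdafhh$eggjfagi
Original string S is at sorted index 14

Answer: fijfhibghdafhh$eggjfagi
14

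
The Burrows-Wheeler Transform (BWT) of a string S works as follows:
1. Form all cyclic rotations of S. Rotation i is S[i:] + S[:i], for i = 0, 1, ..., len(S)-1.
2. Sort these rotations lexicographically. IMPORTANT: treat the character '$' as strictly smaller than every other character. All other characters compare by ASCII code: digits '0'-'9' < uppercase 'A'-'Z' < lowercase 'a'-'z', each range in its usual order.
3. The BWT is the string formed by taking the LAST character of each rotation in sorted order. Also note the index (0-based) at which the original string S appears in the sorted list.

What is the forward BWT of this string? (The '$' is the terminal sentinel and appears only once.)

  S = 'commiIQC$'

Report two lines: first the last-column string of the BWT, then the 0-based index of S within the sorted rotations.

All 9 rotations (rotation i = S[i:]+S[:i]):
  rot[0] = commiIQC$
  rot[1] = ommiIQC$c
  rot[2] = mmiIQC$co
  rot[3] = miIQC$com
  rot[4] = iIQC$comm
  rot[5] = IQC$commi
  rot[6] = QC$commiI
  rot[7] = C$commiIQ
  rot[8] = $commiIQC
Sorted (with $ < everything):
  sorted[0] = $commiIQC  (last char: 'C')
  sorted[1] = C$commiIQ  (last char: 'Q')
  sorted[2] = IQC$commi  (last char: 'i')
  sorted[3] = QC$commiI  (last char: 'I')
  sorted[4] = commiIQC$  (last char: '$')
  sorted[5] = iIQC$comm  (last char: 'm')
  sorted[6] = miIQC$com  (last char: 'm')
  sorted[7] = mmiIQC$co  (last char: 'o')
  sorted[8] = ommiIQC$c  (last char: 'c')
Last column: CQiI$mmoc
Original string S is at sorted index 4

Answer: CQiI$mmoc
4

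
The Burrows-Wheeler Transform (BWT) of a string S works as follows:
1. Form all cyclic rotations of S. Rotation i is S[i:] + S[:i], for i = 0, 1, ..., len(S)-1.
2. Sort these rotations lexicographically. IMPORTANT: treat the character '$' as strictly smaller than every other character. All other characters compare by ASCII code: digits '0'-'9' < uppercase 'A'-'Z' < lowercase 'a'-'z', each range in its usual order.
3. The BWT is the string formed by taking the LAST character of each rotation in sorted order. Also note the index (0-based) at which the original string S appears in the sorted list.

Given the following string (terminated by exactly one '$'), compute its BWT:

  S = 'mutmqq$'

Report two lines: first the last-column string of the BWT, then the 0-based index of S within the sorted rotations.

Answer: qt$qmum
2

Derivation:
All 7 rotations (rotation i = S[i:]+S[:i]):
  rot[0] = mutmqq$
  rot[1] = utmqq$m
  rot[2] = tmqq$mu
  rot[3] = mqq$mut
  rot[4] = qq$mutm
  rot[5] = q$mutmq
  rot[6] = $mutmqq
Sorted (with $ < everything):
  sorted[0] = $mutmqq  (last char: 'q')
  sorted[1] = mqq$mut  (last char: 't')
  sorted[2] = mutmqq$  (last char: '$')
  sorted[3] = q$mutmq  (last char: 'q')
  sorted[4] = qq$mutm  (last char: 'm')
  sorted[5] = tmqq$mu  (last char: 'u')
  sorted[6] = utmqq$m  (last char: 'm')
Last column: qt$qmum
Original string S is at sorted index 2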